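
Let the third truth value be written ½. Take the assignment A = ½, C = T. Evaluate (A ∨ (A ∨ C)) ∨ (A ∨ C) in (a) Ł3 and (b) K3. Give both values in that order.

T; T

In Ł3: A ∨ C = ½ ∨ T = T
A ∨ (A ∨ C) = ½ ∨ T = T
A ∨ C = ½ ∨ T = T
(A ∨ (A ∨ C)) ∨ (A ∨ C) = T ∨ T = T
In K3: A ∨ C = ½ ∨ T = T
A ∨ (A ∨ C) = ½ ∨ T = T
A ∨ C = ½ ∨ T = T
(A ∨ (A ∨ C)) ∨ (A ∨ C) = T ∨ T = T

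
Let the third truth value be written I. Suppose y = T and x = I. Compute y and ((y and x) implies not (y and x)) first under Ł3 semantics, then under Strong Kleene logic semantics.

T; I

In Ł3: y and x = T and I = I
y and x = T and I = I
not (y and x) = not I = I
(y and x) implies not (y and x) = I implies I = T
y and ((y and x) implies not (y and x)) = T and T = T
In Strong Kleene logic: y and x = T and I = I
y and x = T and I = I
not (y and x) = not I = I
(y and x) implies not (y and x) = I implies I = I  [not I or I]
y and ((y and x) implies not (y and x)) = T and I = I
They differ because Ł3 and Strong Kleene logic treat I differently under implication.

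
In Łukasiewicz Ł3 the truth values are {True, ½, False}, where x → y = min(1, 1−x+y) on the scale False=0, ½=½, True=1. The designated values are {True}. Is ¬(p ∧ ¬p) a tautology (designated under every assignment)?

No

Countermodel: p=½ gives ½, which is not designated.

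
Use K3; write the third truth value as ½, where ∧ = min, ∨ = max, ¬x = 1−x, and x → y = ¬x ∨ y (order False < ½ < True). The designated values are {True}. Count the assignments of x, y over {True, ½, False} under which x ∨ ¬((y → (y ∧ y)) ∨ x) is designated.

Designated under: (x=True, y=True); (x=True, y=½); (x=True, y=False).

3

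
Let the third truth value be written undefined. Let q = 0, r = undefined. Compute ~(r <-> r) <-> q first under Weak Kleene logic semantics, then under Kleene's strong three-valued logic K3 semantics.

In Weak Kleene logic: r <-> r = undefined <-> undefined = undefined
~(r <-> r) = ~undefined = undefined
~(r <-> r) <-> q = undefined <-> 0 = undefined
In Kleene's strong three-valued logic K3: r <-> r = undefined <-> undefined = undefined
~(r <-> r) = ~undefined = undefined
~(r <-> r) <-> q = undefined <-> 0 = undefined

undefined; undefined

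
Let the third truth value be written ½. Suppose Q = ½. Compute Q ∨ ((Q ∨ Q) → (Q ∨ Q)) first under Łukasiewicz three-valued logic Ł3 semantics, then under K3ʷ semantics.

true; ½

In Łukasiewicz three-valued logic Ł3: Q ∨ Q = ½ ∨ ½ = ½
Q ∨ Q = ½ ∨ ½ = ½
(Q ∨ Q) → (Q ∨ Q) = ½ → ½ = true  [min(1, 1−½+½)]
Q ∨ ((Q ∨ Q) → (Q ∨ Q)) = ½ ∨ true = true
In K3ʷ: Q ∨ Q = ½ ∨ ½ = ½
Q ∨ Q = ½ ∨ ½ = ½
(Q ∨ Q) → (Q ∨ Q) = ½ → ½ = ½  [any arg is the third value ⇒ result is the third value]
Q ∨ ((Q ∨ Q) → (Q ∨ Q)) = ½ ∨ ½ = ½
They differ because Łukasiewicz three-valued logic Ł3 and K3ʷ treat ½ differently under the binary connectives.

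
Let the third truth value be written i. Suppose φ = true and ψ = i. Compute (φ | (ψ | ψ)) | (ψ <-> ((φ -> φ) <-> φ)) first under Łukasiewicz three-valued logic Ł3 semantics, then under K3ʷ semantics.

true; i

In Łukasiewicz three-valued logic Ł3: ψ | ψ = i | i = i
φ | (ψ | ψ) = true | i = true
φ -> φ = true -> true = true
(φ -> φ) <-> φ = true <-> true = true
ψ <-> ((φ -> φ) <-> φ) = i <-> true = i  [1 − |½−1|]
(φ | (ψ | ψ)) | (ψ <-> ((φ -> φ) <-> φ)) = true | i = true
In K3ʷ: ψ | ψ = i | i = i
φ | (ψ | ψ) = true | i = i
φ -> φ = true -> true = true
(φ -> φ) <-> φ = true <-> true = true
ψ <-> ((φ -> φ) <-> φ) = i <-> true = i
(φ | (ψ | ψ)) | (ψ <-> ((φ -> φ) <-> φ)) = i | i = i
They differ because Łukasiewicz three-valued logic Ł3 and K3ʷ treat i differently under the binary connectives.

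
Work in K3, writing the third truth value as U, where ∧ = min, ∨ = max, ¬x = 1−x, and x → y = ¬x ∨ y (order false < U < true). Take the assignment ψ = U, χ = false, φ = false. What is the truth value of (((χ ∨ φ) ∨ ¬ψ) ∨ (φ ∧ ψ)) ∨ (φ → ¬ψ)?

χ ∨ φ = false ∨ false = false
¬ψ = ¬U = U
(χ ∨ φ) ∨ ¬ψ = false ∨ U = U
φ ∧ ψ = false ∧ U = false
((χ ∨ φ) ∨ ¬ψ) ∨ (φ ∧ ψ) = U ∨ false = U
¬ψ = ¬U = U
φ → ¬ψ = false → U = true  [¬false ∨ U]
(((χ ∨ φ) ∨ ¬ψ) ∨ (φ ∧ ψ)) ∨ (φ → ¬ψ) = U ∨ true = true

true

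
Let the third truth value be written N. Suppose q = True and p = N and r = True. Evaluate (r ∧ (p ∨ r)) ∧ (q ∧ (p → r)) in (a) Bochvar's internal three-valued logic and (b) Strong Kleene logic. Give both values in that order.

In Bochvar's internal three-valued logic: p ∨ r = N ∨ True = N
r ∧ (p ∨ r) = True ∧ N = N
p → r = N → True = N  [any arg is the third value ⇒ result is the third value]
q ∧ (p → r) = True ∧ N = N
(r ∧ (p ∨ r)) ∧ (q ∧ (p → r)) = N ∧ N = N
In Strong Kleene logic: p ∨ r = N ∨ True = True
r ∧ (p ∨ r) = True ∧ True = True
p → r = N → True = True
q ∧ (p → r) = True ∧ True = True
(r ∧ (p ∨ r)) ∧ (q ∧ (p → r)) = True ∧ True = True
They differ because Bochvar's internal three-valued logic and Strong Kleene logic treat N differently under the binary connectives.

N; True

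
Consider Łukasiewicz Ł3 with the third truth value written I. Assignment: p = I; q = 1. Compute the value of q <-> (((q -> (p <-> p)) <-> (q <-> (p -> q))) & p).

p <-> p = I <-> I = 1  [1 − |½−½|]
q -> (p <-> p) = 1 -> 1 = 1
p -> q = I -> 1 = 1
q <-> (p -> q) = 1 <-> 1 = 1
(q -> (p <-> p)) <-> (q <-> (p -> q)) = 1 <-> 1 = 1
((q -> (p <-> p)) <-> (q <-> (p -> q))) & p = 1 & I = I
q <-> (((q -> (p <-> p)) <-> (q <-> (p -> q))) & p) = 1 <-> I = I

I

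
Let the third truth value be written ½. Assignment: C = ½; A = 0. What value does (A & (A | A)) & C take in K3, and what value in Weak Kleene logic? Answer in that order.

In K3: A | A = 0 | 0 = 0
A & (A | A) = 0 & 0 = 0
(A & (A | A)) & C = 0 & ½ = 0
In Weak Kleene logic: A | A = 0 | 0 = 0
A & (A | A) = 0 & 0 = 0
(A & (A | A)) & C = 0 & ½ = ½
They differ because K3 and Weak Kleene logic treat ½ differently under the binary connectives.

0; ½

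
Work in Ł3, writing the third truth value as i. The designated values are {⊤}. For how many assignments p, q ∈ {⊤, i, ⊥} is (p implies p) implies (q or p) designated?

Of the 9 assignments, 5 give a value in {⊤}.

5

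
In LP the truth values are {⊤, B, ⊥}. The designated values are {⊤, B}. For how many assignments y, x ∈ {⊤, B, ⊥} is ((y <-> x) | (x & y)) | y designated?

8

Of the 9 assignments, 8 give a value in {⊤, B}.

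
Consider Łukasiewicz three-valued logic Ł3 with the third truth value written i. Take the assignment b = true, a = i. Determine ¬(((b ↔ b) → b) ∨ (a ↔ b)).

b ↔ b = true ↔ true = true
(b ↔ b) → b = true → true = true
a ↔ b = i ↔ true = i  [1 − |½−1|]
((b ↔ b) → b) ∨ (a ↔ b) = true ∨ i = true
¬(((b ↔ b) → b) ∨ (a ↔ b)) = ¬true = false

false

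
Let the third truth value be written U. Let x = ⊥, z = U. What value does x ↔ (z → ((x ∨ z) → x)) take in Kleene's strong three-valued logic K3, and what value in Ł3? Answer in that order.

U; ⊥

In Kleene's strong three-valued logic K3: x ∨ z = ⊥ ∨ U = U
(x ∨ z) → x = U → ⊥ = U
z → ((x ∨ z) → x) = U → U = U
x ↔ (z → ((x ∨ z) → x)) = ⊥ ↔ U = U
In Ł3: x ∨ z = ⊥ ∨ U = U
(x ∨ z) → x = U → ⊥ = U
z → ((x ∨ z) → x) = U → U = ⊤
x ↔ (z → ((x ∨ z) → x)) = ⊥ ↔ ⊤ = ⊥
They differ because Kleene's strong three-valued logic K3 and Ł3 treat U differently under implication.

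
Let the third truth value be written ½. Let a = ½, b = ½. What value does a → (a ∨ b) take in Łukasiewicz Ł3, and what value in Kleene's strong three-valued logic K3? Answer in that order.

⊤; ½

In Łukasiewicz Ł3: a ∨ b = ½ ∨ ½ = ½
a → (a ∨ b) = ½ → ½ = ⊤  [min(1, 1−½+½)]
In Kleene's strong three-valued logic K3: a ∨ b = ½ ∨ ½ = ½
a → (a ∨ b) = ½ → ½ = ½
They differ because Łukasiewicz Ł3 and Kleene's strong three-valued logic K3 treat ½ differently under implication.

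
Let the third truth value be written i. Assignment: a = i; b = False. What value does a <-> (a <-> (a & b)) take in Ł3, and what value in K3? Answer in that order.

In Ł3: a & b = i & False = False
a <-> (a & b) = i <-> False = i  [1 − |½−0|]
a <-> (a <-> (a & b)) = i <-> i = True
In K3: a & b = i & False = False
a <-> (a & b) = i <-> False = i
a <-> (a <-> (a & b)) = i <-> i = i
They differ because Ł3 and K3 treat i differently under implication.

True; i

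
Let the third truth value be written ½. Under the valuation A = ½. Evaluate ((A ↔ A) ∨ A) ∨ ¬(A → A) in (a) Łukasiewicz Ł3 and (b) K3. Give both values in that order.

In Łukasiewicz Ł3: A ↔ A = ½ ↔ ½ = 1  [1 − |½−½|]
(A ↔ A) ∨ A = 1 ∨ ½ = 1
A → A = ½ → ½ = 1
¬(A → A) = ¬1 = 0
((A ↔ A) ∨ A) ∨ ¬(A → A) = 1 ∨ 0 = 1
In K3: A ↔ A = ½ ↔ ½ = ½
(A ↔ A) ∨ A = ½ ∨ ½ = ½
A → A = ½ → ½ = ½
¬(A → A) = ¬½ = ½
((A ↔ A) ∨ A) ∨ ¬(A → A) = ½ ∨ ½ = ½
They differ because Łukasiewicz Ł3 and K3 treat ½ differently under implication.

1; ½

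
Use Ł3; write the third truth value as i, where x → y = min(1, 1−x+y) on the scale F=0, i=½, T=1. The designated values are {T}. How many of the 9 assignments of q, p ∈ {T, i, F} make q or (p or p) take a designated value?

5

Of the 9 assignments, 5 give a value in {T}.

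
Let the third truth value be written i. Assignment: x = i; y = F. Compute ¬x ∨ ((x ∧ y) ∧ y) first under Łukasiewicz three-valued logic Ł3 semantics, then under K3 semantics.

i; i

In Łukasiewicz three-valued logic Ł3: ¬x = ¬i = i
x ∧ y = i ∧ F = F
(x ∧ y) ∧ y = F ∧ F = F
¬x ∨ ((x ∧ y) ∧ y) = i ∨ F = i
In K3: ¬x = ¬i = i
x ∧ y = i ∧ F = F
(x ∧ y) ∧ y = F ∧ F = F
¬x ∨ ((x ∧ y) ∧ y) = i ∨ F = i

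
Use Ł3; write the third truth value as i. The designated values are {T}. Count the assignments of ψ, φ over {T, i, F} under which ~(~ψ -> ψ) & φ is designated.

Designated under: (ψ=F, φ=T).

1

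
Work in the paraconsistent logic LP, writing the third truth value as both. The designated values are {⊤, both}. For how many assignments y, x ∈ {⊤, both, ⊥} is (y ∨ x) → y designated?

Of the 9 assignments, 8 give a value in {⊤, both}.

8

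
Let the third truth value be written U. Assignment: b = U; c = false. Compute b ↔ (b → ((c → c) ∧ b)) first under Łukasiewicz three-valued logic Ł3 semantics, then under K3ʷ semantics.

U; U

In Łukasiewicz three-valued logic Ł3: c → c = false → false = true
(c → c) ∧ b = true ∧ U = U
b → ((c → c) ∧ b) = U → U = true  [min(1, 1−½+½)]
b ↔ (b → ((c → c) ∧ b)) = U ↔ true = U
In K3ʷ: c → c = false → false = true
(c → c) ∧ b = true ∧ U = U
b → ((c → c) ∧ b) = U → U = U  [any arg is the third value ⇒ result is the third value]
b ↔ (b → ((c → c) ∧ b)) = U ↔ U = U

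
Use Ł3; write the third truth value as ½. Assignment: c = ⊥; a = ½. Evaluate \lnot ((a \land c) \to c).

a \land c = ½ \land ⊥ = ⊥
(a \land c) \to c = ⊥ \to ⊥ = ⊤
\lnot ((a \land c) \to c) = \lnot ⊤ = ⊥

⊥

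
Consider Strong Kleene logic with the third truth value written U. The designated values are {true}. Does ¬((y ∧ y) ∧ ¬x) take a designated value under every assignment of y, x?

Countermodel: y=true, x=U gives U, which is not designated.

No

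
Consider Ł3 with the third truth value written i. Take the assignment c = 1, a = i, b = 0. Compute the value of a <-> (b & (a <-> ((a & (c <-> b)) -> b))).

c <-> b = 1 <-> 0 = 0
a & (c <-> b) = i & 0 = 0
(a & (c <-> b)) -> b = 0 -> 0 = 1
a <-> ((a & (c <-> b)) -> b) = i <-> 1 = i  [1 − |½−1|]
b & (a <-> ((a & (c <-> b)) -> b)) = 0 & i = 0
a <-> (b & (a <-> ((a & (c <-> b)) -> b))) = i <-> 0 = i

i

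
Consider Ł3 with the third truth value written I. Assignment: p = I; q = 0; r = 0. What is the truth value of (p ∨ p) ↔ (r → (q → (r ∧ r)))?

I

p ∨ p = I ∨ I = I
r ∧ r = 0 ∧ 0 = 0
q → (r ∧ r) = 0 → 0 = 1
r → (q → (r ∧ r)) = 0 → 1 = 1
(p ∨ p) ↔ (r → (q → (r ∧ r))) = I ↔ 1 = I  [1 − |½−1|]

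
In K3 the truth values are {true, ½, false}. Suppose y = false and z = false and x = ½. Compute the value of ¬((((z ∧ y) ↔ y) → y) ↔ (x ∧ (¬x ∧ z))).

z ∧ y = false ∧ false = false
(z ∧ y) ↔ y = false ↔ false = true
((z ∧ y) ↔ y) → y = true → false = false
¬x = ¬½ = ½
¬x ∧ z = ½ ∧ false = false
x ∧ (¬x ∧ z) = ½ ∧ false = false
(((z ∧ y) ↔ y) → y) ↔ (x ∧ (¬x ∧ z)) = false ↔ false = true
¬((((z ∧ y) ↔ y) → y) ↔ (x ∧ (¬x ∧ z))) = ¬true = false

false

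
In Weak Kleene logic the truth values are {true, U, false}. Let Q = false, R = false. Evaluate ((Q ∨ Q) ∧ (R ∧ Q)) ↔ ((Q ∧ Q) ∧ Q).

Q ∨ Q = false ∨ false = false
R ∧ Q = false ∧ false = false
(Q ∨ Q) ∧ (R ∧ Q) = false ∧ false = false
Q ∧ Q = false ∧ false = false
(Q ∧ Q) ∧ Q = false ∧ false = false
((Q ∨ Q) ∧ (R ∧ Q)) ↔ ((Q ∧ Q) ∧ Q) = false ↔ false = true

true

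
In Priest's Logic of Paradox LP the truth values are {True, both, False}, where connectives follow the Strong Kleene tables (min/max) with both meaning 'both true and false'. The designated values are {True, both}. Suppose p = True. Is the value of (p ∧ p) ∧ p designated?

Yes

p ∧ p = True ∧ True = True
(p ∧ p) ∧ p = True ∧ True = True
True ∈ {True, both}.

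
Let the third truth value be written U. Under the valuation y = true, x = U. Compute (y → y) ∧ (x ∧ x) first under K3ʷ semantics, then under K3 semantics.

In K3ʷ: y → y = true → true = true
x ∧ x = U ∧ U = U
(y → y) ∧ (x ∧ x) = true ∧ U = U
In K3: y → y = true → true = true
x ∧ x = U ∧ U = U
(y → y) ∧ (x ∧ x) = true ∧ U = U

U; U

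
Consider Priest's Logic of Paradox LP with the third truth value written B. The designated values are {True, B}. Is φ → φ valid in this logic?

Every assignment of φ over {True, B, False} gives a value in {True, B}.
In particular, with φ=B: φ → φ = B.

Yes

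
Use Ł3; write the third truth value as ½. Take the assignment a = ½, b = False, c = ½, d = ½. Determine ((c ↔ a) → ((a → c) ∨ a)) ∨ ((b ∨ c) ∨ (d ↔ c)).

c ↔ a = ½ ↔ ½ = True
a → c = ½ → ½ = True
(a → c) ∨ a = True ∨ ½ = True
(c ↔ a) → ((a → c) ∨ a) = True → True = True
b ∨ c = False ∨ ½ = ½
d ↔ c = ½ ↔ ½ = True
(b ∨ c) ∨ (d ↔ c) = ½ ∨ True = True
((c ↔ a) → ((a → c) ∨ a)) ∨ ((b ∨ c) ∨ (d ↔ c)) = True ∨ True = True

True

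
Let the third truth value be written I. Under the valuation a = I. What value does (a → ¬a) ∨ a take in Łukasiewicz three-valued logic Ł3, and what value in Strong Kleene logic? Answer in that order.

⊤; I

In Łukasiewicz three-valued logic Ł3: ¬a = ¬I = I
a → ¬a = I → I = ⊤  [min(1, 1−½+½)]
(a → ¬a) ∨ a = ⊤ ∨ I = ⊤
In Strong Kleene logic: ¬a = ¬I = I
a → ¬a = I → I = I
(a → ¬a) ∨ a = I ∨ I = I
They differ because Łukasiewicz three-valued logic Ł3 and Strong Kleene logic treat I differently under implication.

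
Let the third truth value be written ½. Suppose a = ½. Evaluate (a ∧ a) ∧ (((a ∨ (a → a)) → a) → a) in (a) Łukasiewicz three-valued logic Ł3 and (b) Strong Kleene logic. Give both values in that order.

In Łukasiewicz three-valued logic Ł3: a ∧ a = ½ ∧ ½ = ½
a → a = ½ → ½ = True
a ∨ (a → a) = ½ ∨ True = True
(a ∨ (a → a)) → a = True → ½ = ½
((a ∨ (a → a)) → a) → a = ½ → ½ = True
(a ∧ a) ∧ (((a ∨ (a → a)) → a) → a) = ½ ∧ True = ½
In Strong Kleene logic: a ∧ a = ½ ∧ ½ = ½
a → a = ½ → ½ = ½  [¬½ ∨ ½]
a ∨ (a → a) = ½ ∨ ½ = ½
(a ∨ (a → a)) → a = ½ → ½ = ½
((a ∨ (a → a)) → a) → a = ½ → ½ = ½
(a ∧ a) ∧ (((a ∨ (a → a)) → a) → a) = ½ ∧ ½ = ½

½; ½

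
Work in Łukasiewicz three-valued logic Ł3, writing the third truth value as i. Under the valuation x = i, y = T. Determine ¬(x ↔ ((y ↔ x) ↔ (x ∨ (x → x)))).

y ↔ x = T ↔ i = i
x → x = i → i = T
x ∨ (x → x) = i ∨ T = T
(y ↔ x) ↔ (x ∨ (x → x)) = i ↔ T = i
x ↔ ((y ↔ x) ↔ (x ∨ (x → x))) = i ↔ i = T
¬(x ↔ ((y ↔ x) ↔ (x ∨ (x → x)))) = ¬T = F

F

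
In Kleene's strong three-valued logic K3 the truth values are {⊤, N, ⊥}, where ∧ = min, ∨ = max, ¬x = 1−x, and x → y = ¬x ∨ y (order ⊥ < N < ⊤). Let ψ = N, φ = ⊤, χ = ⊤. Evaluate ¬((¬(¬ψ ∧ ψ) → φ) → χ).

¬ψ = ¬N = N
¬ψ ∧ ψ = N ∧ N = N
¬(¬ψ ∧ ψ) = ¬N = N
¬(¬ψ ∧ ψ) → φ = N → ⊤ = ⊤
(¬(¬ψ ∧ ψ) → φ) → χ = ⊤ → ⊤ = ⊤
¬((¬(¬ψ ∧ ψ) → φ) → χ) = ¬⊤ = ⊥

⊥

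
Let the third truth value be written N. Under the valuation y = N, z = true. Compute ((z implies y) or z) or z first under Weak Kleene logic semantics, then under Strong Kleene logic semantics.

In Weak Kleene logic: z implies y = true implies N = N  [any arg is the third value ⇒ result is the third value]
(z implies y) or z = N or true = N
((z implies y) or z) or z = N or true = N
In Strong Kleene logic: z implies y = true implies N = N  [not true or N]
(z implies y) or z = N or true = true
((z implies y) or z) or z = true or true = true
They differ because Weak Kleene logic and Strong Kleene logic treat N differently under the binary connectives.

N; true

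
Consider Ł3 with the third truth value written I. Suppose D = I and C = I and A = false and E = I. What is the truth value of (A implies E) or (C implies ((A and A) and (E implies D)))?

true

A implies E = false implies I = true
A and A = false and false = false
E implies D = I implies I = true
(A and A) and (E implies D) = false and true = false
C implies ((A and A) and (E implies D)) = I implies false = I
(A implies E) or (C implies ((A and A) and (E implies D))) = true or I = true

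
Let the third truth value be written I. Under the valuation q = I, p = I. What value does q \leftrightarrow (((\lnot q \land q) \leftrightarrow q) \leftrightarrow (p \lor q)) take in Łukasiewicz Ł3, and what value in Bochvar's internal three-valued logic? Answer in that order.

1; I

In Łukasiewicz Ł3: \lnot q = \lnot I = I
\lnot q \land q = I \land I = I
(\lnot q \land q) \leftrightarrow q = I \leftrightarrow I = 1  [1 − |½−½|]
p \lor q = I \lor I = I
((\lnot q \land q) \leftrightarrow q) \leftrightarrow (p \lor q) = 1 \leftrightarrow I = I
q \leftrightarrow (((\lnot q \land q) \leftrightarrow q) \leftrightarrow (p \lor q)) = I \leftrightarrow I = 1
In Bochvar's internal three-valued logic: \lnot q = \lnot I = I
\lnot q \land q = I \land I = I
(\lnot q \land q) \leftrightarrow q = I \leftrightarrow I = I
p \lor q = I \lor I = I
((\lnot q \land q) \leftrightarrow q) \leftrightarrow (p \lor q) = I \leftrightarrow I = I
q \leftrightarrow (((\lnot q \land q) \leftrightarrow q) \leftrightarrow (p \lor q)) = I \leftrightarrow I = I
They differ because Łukasiewicz Ł3 and Bochvar's internal three-valued logic treat I differently under the binary connectives.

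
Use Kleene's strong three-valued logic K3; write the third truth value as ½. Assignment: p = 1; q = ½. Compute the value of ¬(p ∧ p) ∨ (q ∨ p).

1

p ∧ p = 1 ∧ 1 = 1
¬(p ∧ p) = ¬1 = 0
q ∨ p = ½ ∨ 1 = 1
¬(p ∧ p) ∨ (q ∨ p) = 0 ∨ 1 = 1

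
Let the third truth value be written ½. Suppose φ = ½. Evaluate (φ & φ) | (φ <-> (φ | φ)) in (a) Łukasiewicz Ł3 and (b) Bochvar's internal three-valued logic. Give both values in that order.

In Łukasiewicz Ł3: φ & φ = ½ & ½ = ½
φ | φ = ½ | ½ = ½
φ <-> (φ | φ) = ½ <-> ½ = ⊤  [1 − |½−½|]
(φ & φ) | (φ <-> (φ | φ)) = ½ | ⊤ = ⊤
In Bochvar's internal three-valued logic: φ & φ = ½ & ½ = ½
φ | φ = ½ | ½ = ½
φ <-> (φ | φ) = ½ <-> ½ = ½
(φ & φ) | (φ <-> (φ | φ)) = ½ | ½ = ½
They differ because Łukasiewicz Ł3 and Bochvar's internal three-valued logic treat ½ differently under the binary connectives.

⊤; ½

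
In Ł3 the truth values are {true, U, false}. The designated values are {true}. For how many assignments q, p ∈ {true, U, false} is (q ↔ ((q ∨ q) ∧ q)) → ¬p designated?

3

Designated under: (q=true, p=false); (q=U, p=false); (q=false, p=false).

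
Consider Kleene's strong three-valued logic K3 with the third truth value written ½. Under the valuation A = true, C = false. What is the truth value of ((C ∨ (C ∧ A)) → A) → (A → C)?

C ∧ A = false ∧ true = false
C ∨ (C ∧ A) = false ∨ false = false
(C ∨ (C ∧ A)) → A = false → true = true
A → C = true → false = false
((C ∨ (C ∧ A)) → A) → (A → C) = true → false = false

false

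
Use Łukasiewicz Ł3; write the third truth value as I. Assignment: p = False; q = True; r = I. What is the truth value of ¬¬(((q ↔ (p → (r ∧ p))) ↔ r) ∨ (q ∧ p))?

r ∧ p = I ∧ False = False
p → (r ∧ p) = False → False = True
q ↔ (p → (r ∧ p)) = True ↔ True = True
(q ↔ (p → (r ∧ p))) ↔ r = True ↔ I = I  [1 − |1−½|]
q ∧ p = True ∧ False = False
((q ↔ (p → (r ∧ p))) ↔ r) ∨ (q ∧ p) = I ∨ False = I
¬(((q ↔ (p → (r ∧ p))) ↔ r) ∨ (q ∧ p)) = ¬I = I
¬¬(((q ↔ (p → (r ∧ p))) ↔ r) ∨ (q ∧ p)) = ¬I = I

I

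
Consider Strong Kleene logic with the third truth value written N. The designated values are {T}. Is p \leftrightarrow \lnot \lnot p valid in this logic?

Countermodel: p=N gives N, which is not designated.

No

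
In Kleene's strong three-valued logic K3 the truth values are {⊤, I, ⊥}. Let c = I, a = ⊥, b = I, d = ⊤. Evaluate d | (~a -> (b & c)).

~a = ~⊥ = ⊤
b & c = I & I = I
~a -> (b & c) = ⊤ -> I = I
d | (~a -> (b & c)) = ⊤ | I = ⊤

⊤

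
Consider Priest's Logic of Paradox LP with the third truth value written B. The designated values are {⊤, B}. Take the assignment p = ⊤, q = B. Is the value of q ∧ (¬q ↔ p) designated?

¬q = ¬B = B
¬q ↔ p = B ↔ ⊤ = B
q ∧ (¬q ↔ p) = B ∧ B = B
B ∈ {⊤, B}.

Yes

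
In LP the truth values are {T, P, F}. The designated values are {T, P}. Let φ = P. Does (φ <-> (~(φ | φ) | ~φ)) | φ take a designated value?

φ | φ = P | P = P
~(φ | φ) = ~P = P
~φ = ~P = P
~(φ | φ) | ~φ = P | P = P
φ <-> (~(φ | φ) | ~φ) = P <-> P = P
(φ <-> (~(φ | φ) | ~φ)) | φ = P | P = P
P ∈ {T, P}.

Yes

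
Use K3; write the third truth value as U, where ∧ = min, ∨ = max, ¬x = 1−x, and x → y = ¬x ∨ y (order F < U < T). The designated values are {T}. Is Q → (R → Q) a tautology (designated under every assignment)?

Countermodel: Q=U, R=T gives U, which is not designated.

No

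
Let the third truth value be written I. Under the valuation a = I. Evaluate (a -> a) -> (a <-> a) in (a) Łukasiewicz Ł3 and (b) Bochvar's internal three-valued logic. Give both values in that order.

In Łukasiewicz Ł3: a -> a = I -> I = 1
a <-> a = I <-> I = 1
(a -> a) -> (a <-> a) = 1 -> 1 = 1
In Bochvar's internal three-valued logic: a -> a = I -> I = I  [any arg is the third value ⇒ result is the third value]
a <-> a = I <-> I = I
(a -> a) -> (a <-> a) = I -> I = I
They differ because Łukasiewicz Ł3 and Bochvar's internal three-valued logic treat I differently under the binary connectives.

1; I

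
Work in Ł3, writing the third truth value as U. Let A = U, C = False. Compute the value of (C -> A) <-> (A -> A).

True

C -> A = False -> U = True  [min(1, 1−0+½)]
A -> A = U -> U = True
(C -> A) <-> (A -> A) = True <-> True = True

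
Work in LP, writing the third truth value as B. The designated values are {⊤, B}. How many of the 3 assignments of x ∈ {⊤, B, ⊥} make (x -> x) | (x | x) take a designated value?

3

x=⊤: ⊤ ✓
x=B: B ✓
x=⊥: ⊤ ✓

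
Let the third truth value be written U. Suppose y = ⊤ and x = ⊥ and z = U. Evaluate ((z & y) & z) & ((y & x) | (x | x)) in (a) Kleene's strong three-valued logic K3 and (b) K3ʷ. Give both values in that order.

⊥; U

In Kleene's strong three-valued logic K3: z & y = U & ⊤ = U
(z & y) & z = U & U = U
y & x = ⊤ & ⊥ = ⊥
x | x = ⊥ | ⊥ = ⊥
(y & x) | (x | x) = ⊥ | ⊥ = ⊥
((z & y) & z) & ((y & x) | (x | x)) = U & ⊥ = ⊥
In K3ʷ: z & y = U & ⊤ = U
(z & y) & z = U & U = U
y & x = ⊤ & ⊥ = ⊥
x | x = ⊥ | ⊥ = ⊥
(y & x) | (x | x) = ⊥ | ⊥ = ⊥
((z & y) & z) & ((y & x) | (x | x)) = U & ⊥ = U
They differ because Kleene's strong three-valued logic K3 and K3ʷ treat U differently under the binary connectives.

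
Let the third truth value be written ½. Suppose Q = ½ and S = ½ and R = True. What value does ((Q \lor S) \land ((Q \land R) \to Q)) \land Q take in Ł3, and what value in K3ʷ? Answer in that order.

½; ½

In Ł3: Q \lor S = ½ \lor ½ = ½
Q \land R = ½ \land True = ½
(Q \land R) \to Q = ½ \to ½ = True  [min(1, 1−½+½)]
(Q \lor S) \land ((Q \land R) \to Q) = ½ \land True = ½
((Q \lor S) \land ((Q \land R) \to Q)) \land Q = ½ \land ½ = ½
In K3ʷ: Q \lor S = ½ \lor ½ = ½
Q \land R = ½ \land True = ½
(Q \land R) \to Q = ½ \to ½ = ½  [any arg is the third value ⇒ result is the third value]
(Q \lor S) \land ((Q \land R) \to Q) = ½ \land ½ = ½
((Q \lor S) \land ((Q \land R) \to Q)) \land Q = ½ \land ½ = ½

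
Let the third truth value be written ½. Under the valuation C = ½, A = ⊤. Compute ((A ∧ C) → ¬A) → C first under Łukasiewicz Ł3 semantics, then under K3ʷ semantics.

⊤; ½

In Łukasiewicz Ł3: A ∧ C = ⊤ ∧ ½ = ½
¬A = ¬⊤ = ⊥
(A ∧ C) → ¬A = ½ → ⊥ = ½  [min(1, 1−½+0)]
((A ∧ C) → ¬A) → C = ½ → ½ = ⊤
In K3ʷ: A ∧ C = ⊤ ∧ ½ = ½
¬A = ¬⊤ = ⊥
(A ∧ C) → ¬A = ½ → ⊥ = ½  [any arg is the third value ⇒ result is the third value]
((A ∧ C) → ¬A) → C = ½ → ½ = ½
They differ because Łukasiewicz Ł3 and K3ʷ treat ½ differently under the binary connectives.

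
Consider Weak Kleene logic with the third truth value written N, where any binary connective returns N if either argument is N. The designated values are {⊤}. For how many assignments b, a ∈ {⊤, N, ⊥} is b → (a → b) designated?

4

Designated under: (b=⊤, a=⊤); (b=⊤, a=⊥); (b=⊥, a=⊤); (b=⊥, a=⊥).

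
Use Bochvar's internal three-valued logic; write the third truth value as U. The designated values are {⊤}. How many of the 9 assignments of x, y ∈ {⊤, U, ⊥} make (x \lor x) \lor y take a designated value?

Designated under: (x=⊤, y=⊤); (x=⊤, y=⊥); (x=⊥, y=⊤).

3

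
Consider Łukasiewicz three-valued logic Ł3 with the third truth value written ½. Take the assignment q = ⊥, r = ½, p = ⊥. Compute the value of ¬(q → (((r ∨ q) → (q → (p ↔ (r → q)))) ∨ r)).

⊥

r ∨ q = ½ ∨ ⊥ = ½
r → q = ½ → ⊥ = ½  [min(1, 1−½+0)]
p ↔ (r → q) = ⊥ ↔ ½ = ½
q → (p ↔ (r → q)) = ⊥ → ½ = ⊤
(r ∨ q) → (q → (p ↔ (r → q))) = ½ → ⊤ = ⊤
((r ∨ q) → (q → (p ↔ (r → q)))) ∨ r = ⊤ ∨ ½ = ⊤
q → (((r ∨ q) → (q → (p ↔ (r → q)))) ∨ r) = ⊥ → ⊤ = ⊤
¬(q → (((r ∨ q) → (q → (p ↔ (r → q)))) ∨ r)) = ¬⊤ = ⊥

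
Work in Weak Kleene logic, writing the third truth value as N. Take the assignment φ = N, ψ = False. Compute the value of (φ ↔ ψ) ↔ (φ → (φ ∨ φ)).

φ ↔ ψ = N ↔ False = N
φ ∨ φ = N ∨ N = N
φ → (φ ∨ φ) = N → N = N  [any arg is the third value ⇒ result is the third value]
(φ ↔ ψ) ↔ (φ → (φ ∨ φ)) = N ↔ N = N

N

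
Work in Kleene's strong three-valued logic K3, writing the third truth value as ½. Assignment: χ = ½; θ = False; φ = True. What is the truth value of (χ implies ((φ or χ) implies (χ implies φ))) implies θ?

φ or χ = True or ½ = True
χ implies φ = ½ implies True = True  [not ½ or True]
(φ or χ) implies (χ implies φ) = True implies True = True
χ implies ((φ or χ) implies (χ implies φ)) = ½ implies True = True
(χ implies ((φ or χ) implies (χ implies φ))) implies θ = True implies False = False

False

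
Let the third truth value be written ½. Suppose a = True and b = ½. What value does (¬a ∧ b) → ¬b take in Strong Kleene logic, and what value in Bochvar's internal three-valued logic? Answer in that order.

In Strong Kleene logic: ¬a = ¬True = False
¬a ∧ b = False ∧ ½ = False
¬b = ¬½ = ½
(¬a ∧ b) → ¬b = False → ½ = True
In Bochvar's internal three-valued logic: ¬a = ¬True = False
¬a ∧ b = False ∧ ½ = ½
¬b = ¬½ = ½
(¬a ∧ b) → ¬b = ½ → ½ = ½  [any arg is the third value ⇒ result is the third value]
They differ because Strong Kleene logic and Bochvar's internal three-valued logic treat ½ differently under the binary connectives.

True; ½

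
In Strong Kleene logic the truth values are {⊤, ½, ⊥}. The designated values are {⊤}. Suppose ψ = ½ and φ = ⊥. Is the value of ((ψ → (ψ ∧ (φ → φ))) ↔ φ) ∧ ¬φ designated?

φ → φ = ⊥ → ⊥ = ⊤
ψ ∧ (φ → φ) = ½ ∧ ⊤ = ½
ψ → (ψ ∧ (φ → φ)) = ½ → ½ = ½
(ψ → (ψ ∧ (φ → φ))) ↔ φ = ½ ↔ ⊥ = ½
¬φ = ¬⊥ = ⊤
((ψ → (ψ ∧ (φ → φ))) ↔ φ) ∧ ¬φ = ½ ∧ ⊤ = ½
½ ∉ {⊤}.

No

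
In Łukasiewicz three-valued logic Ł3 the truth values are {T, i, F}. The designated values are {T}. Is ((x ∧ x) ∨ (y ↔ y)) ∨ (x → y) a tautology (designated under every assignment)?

Yes

Every assignment of x, y over {T, i, F} gives a value in {T}.
In particular, with x=i, y=i: ((x ∧ x) ∨ (y ↔ y)) ∨ (x → y) = T.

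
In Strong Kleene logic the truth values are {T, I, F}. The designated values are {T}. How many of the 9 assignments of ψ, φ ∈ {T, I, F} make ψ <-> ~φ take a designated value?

2

Designated under: (ψ=T, φ=F); (ψ=F, φ=T).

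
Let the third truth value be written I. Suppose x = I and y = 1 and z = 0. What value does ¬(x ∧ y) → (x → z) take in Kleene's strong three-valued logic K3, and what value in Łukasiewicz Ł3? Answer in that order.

In Kleene's strong three-valued logic K3: x ∧ y = I ∧ 1 = I
¬(x ∧ y) = ¬I = I
x → z = I → 0 = I  [¬I ∨ 0]
¬(x ∧ y) → (x → z) = I → I = I
In Łukasiewicz Ł3: x ∧ y = I ∧ 1 = I
¬(x ∧ y) = ¬I = I
x → z = I → 0 = I  [min(1, 1−½+0)]
¬(x ∧ y) → (x → z) = I → I = 1
They differ because Kleene's strong three-valued logic K3 and Łukasiewicz Ł3 treat I differently under implication.

I; 1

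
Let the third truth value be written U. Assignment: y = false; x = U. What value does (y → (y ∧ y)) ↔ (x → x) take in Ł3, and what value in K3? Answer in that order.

true; U

In Ł3: y ∧ y = false ∧ false = false
y → (y ∧ y) = false → false = true
x → x = U → U = true  [min(1, 1−½+½)]
(y → (y ∧ y)) ↔ (x → x) = true ↔ true = true
In K3: y ∧ y = false ∧ false = false
y → (y ∧ y) = false → false = true
x → x = U → U = U  [¬U ∨ U]
(y → (y ∧ y)) ↔ (x → x) = true ↔ U = U
They differ because Ł3 and K3 treat U differently under implication.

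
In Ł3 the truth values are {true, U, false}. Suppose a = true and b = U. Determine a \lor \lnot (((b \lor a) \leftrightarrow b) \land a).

true

b \lor a = U \lor true = true
(b \lor a) \leftrightarrow b = true \leftrightarrow U = U  [1 − |1−½|]
((b \lor a) \leftrightarrow b) \land a = U \land true = U
\lnot (((b \lor a) \leftrightarrow b) \land a) = \lnot U = U
a \lor \lnot (((b \lor a) \leftrightarrow b) \land a) = true \lor U = true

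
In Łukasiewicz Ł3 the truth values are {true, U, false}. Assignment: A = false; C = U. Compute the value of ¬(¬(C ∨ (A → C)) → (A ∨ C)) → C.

A → C = false → U = true  [min(1, 1−0+½)]
C ∨ (A → C) = U ∨ true = true
¬(C ∨ (A → C)) = ¬true = false
A ∨ C = false ∨ U = U
¬(C ∨ (A → C)) → (A ∨ C) = false → U = true
¬(¬(C ∨ (A → C)) → (A ∨ C)) = ¬true = false
¬(¬(C ∨ (A → C)) → (A ∨ C)) → C = false → U = true

true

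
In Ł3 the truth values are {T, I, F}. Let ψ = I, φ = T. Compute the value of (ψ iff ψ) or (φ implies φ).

T

ψ iff ψ = I iff I = T  [1 − |½−½|]
φ implies φ = T implies T = T
(ψ iff ψ) or (φ implies φ) = T or T = T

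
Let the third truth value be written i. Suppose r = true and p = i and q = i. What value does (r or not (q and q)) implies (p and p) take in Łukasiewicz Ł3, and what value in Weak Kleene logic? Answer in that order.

In Łukasiewicz Ł3: q and q = i and i = i
not (q and q) = not i = i
r or not (q and q) = true or i = true
p and p = i and i = i
(r or not (q and q)) implies (p and p) = true implies i = i  [min(1, 1−1+½)]
In Weak Kleene logic: q and q = i and i = i
not (q and q) = not i = i
r or not (q and q) = true or i = i
p and p = i and i = i
(r or not (q and q)) implies (p and p) = i implies i = i

i; i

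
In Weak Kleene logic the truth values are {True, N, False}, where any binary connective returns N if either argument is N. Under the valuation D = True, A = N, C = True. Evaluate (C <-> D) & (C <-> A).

N

C <-> D = True <-> True = True
C <-> A = True <-> N = N
(C <-> D) & (C <-> A) = True & N = N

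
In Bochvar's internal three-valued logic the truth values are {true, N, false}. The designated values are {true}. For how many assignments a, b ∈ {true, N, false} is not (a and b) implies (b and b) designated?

Designated under: (a=true, b=true); (a=false, b=true).

2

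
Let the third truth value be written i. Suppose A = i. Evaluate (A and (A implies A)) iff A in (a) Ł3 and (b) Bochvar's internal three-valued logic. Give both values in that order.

In Ł3: A implies A = i implies i = ⊤  [min(1, 1−½+½)]
A and (A implies A) = i and ⊤ = i
(A and (A implies A)) iff A = i iff i = ⊤
In Bochvar's internal three-valued logic: A implies A = i implies i = i  [any arg is the third value ⇒ result is the third value]
A and (A implies A) = i and i = i
(A and (A implies A)) iff A = i iff i = i
They differ because Ł3 and Bochvar's internal three-valued logic treat i differently under the binary connectives.

⊤; i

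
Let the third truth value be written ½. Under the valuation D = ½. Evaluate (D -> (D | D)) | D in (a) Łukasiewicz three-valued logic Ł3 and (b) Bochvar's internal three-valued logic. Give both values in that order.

T; ½

In Łukasiewicz three-valued logic Ł3: D | D = ½ | ½ = ½
D -> (D | D) = ½ -> ½ = T  [min(1, 1−½+½)]
(D -> (D | D)) | D = T | ½ = T
In Bochvar's internal three-valued logic: D | D = ½ | ½ = ½
D -> (D | D) = ½ -> ½ = ½
(D -> (D | D)) | D = ½ | ½ = ½
They differ because Łukasiewicz three-valued logic Ł3 and Bochvar's internal three-valued logic treat ½ differently under the binary connectives.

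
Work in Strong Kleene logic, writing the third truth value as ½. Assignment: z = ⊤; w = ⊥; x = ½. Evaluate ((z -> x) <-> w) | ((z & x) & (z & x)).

½

z -> x = ⊤ -> ½ = ½  [~⊤ | ½]
(z -> x) <-> w = ½ <-> ⊥ = ½
z & x = ⊤ & ½ = ½
z & x = ⊤ & ½ = ½
(z & x) & (z & x) = ½ & ½ = ½
((z -> x) <-> w) | ((z & x) & (z & x)) = ½ | ½ = ½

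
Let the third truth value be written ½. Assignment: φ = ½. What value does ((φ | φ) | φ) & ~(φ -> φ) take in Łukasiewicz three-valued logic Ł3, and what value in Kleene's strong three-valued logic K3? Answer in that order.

0; ½

In Łukasiewicz three-valued logic Ł3: φ | φ = ½ | ½ = ½
(φ | φ) | φ = ½ | ½ = ½
φ -> φ = ½ -> ½ = 1
~(φ -> φ) = ~1 = 0
((φ | φ) | φ) & ~(φ -> φ) = ½ & 0 = 0
In Kleene's strong three-valued logic K3: φ | φ = ½ | ½ = ½
(φ | φ) | φ = ½ | ½ = ½
φ -> φ = ½ -> ½ = ½
~(φ -> φ) = ~½ = ½
((φ | φ) | φ) & ~(φ -> φ) = ½ & ½ = ½
They differ because Łukasiewicz three-valued logic Ł3 and Kleene's strong three-valued logic K3 treat ½ differently under implication.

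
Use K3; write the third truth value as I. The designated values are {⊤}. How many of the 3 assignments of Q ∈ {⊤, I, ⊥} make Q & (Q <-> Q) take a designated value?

Q=⊤: ⊤ ✓
Q=I: I ·
Q=⊥: ⊥ ·

1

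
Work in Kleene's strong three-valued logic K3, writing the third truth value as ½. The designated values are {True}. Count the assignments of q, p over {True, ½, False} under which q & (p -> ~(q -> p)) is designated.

1

Designated under: (q=True, p=False).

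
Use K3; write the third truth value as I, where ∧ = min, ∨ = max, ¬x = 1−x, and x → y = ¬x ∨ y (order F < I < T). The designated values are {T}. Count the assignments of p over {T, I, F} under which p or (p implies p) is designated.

p=T: T ✓
p=I: I ·
p=F: T ✓

2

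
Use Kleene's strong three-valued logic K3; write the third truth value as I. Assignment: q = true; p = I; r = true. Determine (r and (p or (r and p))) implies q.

true

r and p = true and I = I
p or (r and p) = I or I = I
r and (p or (r and p)) = true and I = I
(r and (p or (r and p))) implies q = I implies true = true  [not I or true]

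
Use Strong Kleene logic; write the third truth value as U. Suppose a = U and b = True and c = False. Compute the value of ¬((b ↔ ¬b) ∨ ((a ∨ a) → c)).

U

¬b = ¬True = False
b ↔ ¬b = True ↔ False = False
a ∨ a = U ∨ U = U
(a ∨ a) → c = U → False = U  [¬U ∨ False]
(b ↔ ¬b) ∨ ((a ∨ a) → c) = False ∨ U = U
¬((b ↔ ¬b) ∨ ((a ∨ a) → c)) = ¬U = U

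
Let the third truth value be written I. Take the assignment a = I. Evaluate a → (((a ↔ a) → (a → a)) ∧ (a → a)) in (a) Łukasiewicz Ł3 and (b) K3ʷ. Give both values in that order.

In Łukasiewicz Ł3: a ↔ a = I ↔ I = 1  [1 − |½−½|]
a → a = I → I = 1
(a ↔ a) → (a → a) = 1 → 1 = 1
a → a = I → I = 1
((a ↔ a) → (a → a)) ∧ (a → a) = 1 ∧ 1 = 1
a → (((a ↔ a) → (a → a)) ∧ (a → a)) = I → 1 = 1
In K3ʷ: a ↔ a = I ↔ I = I
a → a = I → I = I  [any arg is the third value ⇒ result is the third value]
(a ↔ a) → (a → a) = I → I = I
a → a = I → I = I
((a ↔ a) → (a → a)) ∧ (a → a) = I ∧ I = I
a → (((a ↔ a) → (a → a)) ∧ (a → a)) = I → I = I
They differ because Łukasiewicz Ł3 and K3ʷ treat I differently under the binary connectives.

1; I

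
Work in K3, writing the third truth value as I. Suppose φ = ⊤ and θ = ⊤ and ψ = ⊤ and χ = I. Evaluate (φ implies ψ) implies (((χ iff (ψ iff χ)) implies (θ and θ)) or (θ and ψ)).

φ implies ψ = ⊤ implies ⊤ = ⊤
ψ iff χ = ⊤ iff I = I
χ iff (ψ iff χ) = I iff I = I
θ and θ = ⊤ and ⊤ = ⊤
(χ iff (ψ iff χ)) implies (θ and θ) = I implies ⊤ = ⊤  [not I or ⊤]
θ and ψ = ⊤ and ⊤ = ⊤
((χ iff (ψ iff χ)) implies (θ and θ)) or (θ and ψ) = ⊤ or ⊤ = ⊤
(φ implies ψ) implies (((χ iff (ψ iff χ)) implies (θ and θ)) or (θ and ψ)) = ⊤ implies ⊤ = ⊤

⊤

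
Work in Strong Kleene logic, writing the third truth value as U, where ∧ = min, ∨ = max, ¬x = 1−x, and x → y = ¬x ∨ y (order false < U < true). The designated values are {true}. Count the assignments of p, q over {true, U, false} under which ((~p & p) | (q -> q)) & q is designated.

3

Designated under: (p=true, q=true); (p=U, q=true); (p=false, q=true).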